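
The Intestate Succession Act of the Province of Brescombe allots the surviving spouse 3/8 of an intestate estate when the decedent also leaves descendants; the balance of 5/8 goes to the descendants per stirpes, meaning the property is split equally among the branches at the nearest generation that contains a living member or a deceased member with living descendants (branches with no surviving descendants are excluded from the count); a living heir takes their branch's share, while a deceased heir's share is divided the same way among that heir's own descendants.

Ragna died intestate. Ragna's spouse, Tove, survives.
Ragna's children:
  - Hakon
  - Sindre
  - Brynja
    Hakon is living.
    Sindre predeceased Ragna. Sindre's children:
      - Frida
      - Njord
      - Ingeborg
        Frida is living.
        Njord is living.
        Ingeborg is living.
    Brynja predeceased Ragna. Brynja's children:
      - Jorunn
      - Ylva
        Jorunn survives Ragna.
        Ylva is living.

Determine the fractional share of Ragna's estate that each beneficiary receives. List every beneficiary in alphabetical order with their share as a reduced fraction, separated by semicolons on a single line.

Frida 5/72; Hakon 5/24; Ingeborg 5/72; Jorunn 5/48; Njord 5/72; Tove 3/8; Ylva 5/48

Tove, as surviving spouse, takes 3/8.
The remaining 5/8 passes to Ragna's descendants per stirpes.
The 5/8 is divided into 3 equal shares of 5/24 among Hakon, Sindre, Brynja.
Hakon is living and takes 5/24.
Sindre predeceased; the 5/24 allotted to Sindre's branch passes to Sindre's issue by representation.
The 5/24 is divided into 3 equal shares of 5/72 among Frida, Njord, Ingeborg.
Frida is living and takes 5/72.
Njord is living and takes 5/72.
Ingeborg is living and takes 5/72.
Brynja predeceased; the 5/24 allotted to Brynja's branch passes to Brynja's issue by representation.
The 5/24 is divided into 2 equal shares of 5/48 among Jorunn, Ylva.
Jorunn is living and takes 5/48.
Ylva is living and takes 5/48.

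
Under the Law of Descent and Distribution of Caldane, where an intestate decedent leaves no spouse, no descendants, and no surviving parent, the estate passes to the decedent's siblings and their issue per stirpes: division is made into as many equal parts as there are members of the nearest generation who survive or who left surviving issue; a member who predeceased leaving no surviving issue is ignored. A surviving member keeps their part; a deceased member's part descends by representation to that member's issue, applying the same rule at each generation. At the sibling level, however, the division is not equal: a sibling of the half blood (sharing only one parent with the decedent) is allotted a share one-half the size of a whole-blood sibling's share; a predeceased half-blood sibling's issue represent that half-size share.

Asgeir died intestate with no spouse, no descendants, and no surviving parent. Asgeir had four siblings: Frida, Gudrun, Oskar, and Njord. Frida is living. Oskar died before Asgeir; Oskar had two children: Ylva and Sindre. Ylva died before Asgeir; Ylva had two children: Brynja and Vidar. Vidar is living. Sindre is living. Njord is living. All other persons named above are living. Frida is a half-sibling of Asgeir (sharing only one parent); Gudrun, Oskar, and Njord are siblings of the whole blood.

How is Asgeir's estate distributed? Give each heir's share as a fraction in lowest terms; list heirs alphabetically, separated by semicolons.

No spouse, descendants, or parent survives, so the estate passes to Asgeir's siblings per stirpes.
Half-blood siblings count for one-half the weight of whole-blood siblings at the initial division.
Dividing 1 in proportion to weights (total weight 7/2): Frida (weight 1/2) → 1/7; Gudrun (weight 1) → 2/7; Oskar (weight 1) → 2/7; Njord (weight 1) → 2/7.
Frida is living and takes 1/7.
Gudrun is living and takes 2/7.
Oskar predeceased; the 2/7 allotted to Oskar's branch passes to Oskar's issue by representation.
The 2/7 is divided into 2 equal shares of 1/7 among Ylva, Sindre.
Ylva predeceased; the 1/7 allotted to Ylva's branch passes to Ylva's issue by representation.
The 1/7 is divided into 2 equal shares of 1/14 among Brynja, Vidar.
Brynja is living and takes 1/14.
Vidar is living and takes 1/14.
Sindre is living and takes 1/7.
Njord is living and takes 2/7.

Brynja 1/14; Frida 1/7; Gudrun 2/7; Njord 2/7; Sindre 1/7; Vidar 1/14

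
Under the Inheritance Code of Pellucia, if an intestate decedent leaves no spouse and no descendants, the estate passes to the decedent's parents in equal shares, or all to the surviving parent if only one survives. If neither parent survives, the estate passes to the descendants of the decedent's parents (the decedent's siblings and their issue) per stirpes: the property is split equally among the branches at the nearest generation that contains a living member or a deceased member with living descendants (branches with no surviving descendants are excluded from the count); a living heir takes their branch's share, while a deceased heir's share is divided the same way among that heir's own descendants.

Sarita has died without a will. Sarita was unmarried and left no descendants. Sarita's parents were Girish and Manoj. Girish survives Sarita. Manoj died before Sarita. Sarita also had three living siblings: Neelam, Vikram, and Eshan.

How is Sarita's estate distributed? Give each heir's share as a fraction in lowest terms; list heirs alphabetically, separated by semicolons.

Girish 1

Only one parent, Girish, survives, so Girish takes the entire estate. The siblings take nothing because a surviving parent has priority.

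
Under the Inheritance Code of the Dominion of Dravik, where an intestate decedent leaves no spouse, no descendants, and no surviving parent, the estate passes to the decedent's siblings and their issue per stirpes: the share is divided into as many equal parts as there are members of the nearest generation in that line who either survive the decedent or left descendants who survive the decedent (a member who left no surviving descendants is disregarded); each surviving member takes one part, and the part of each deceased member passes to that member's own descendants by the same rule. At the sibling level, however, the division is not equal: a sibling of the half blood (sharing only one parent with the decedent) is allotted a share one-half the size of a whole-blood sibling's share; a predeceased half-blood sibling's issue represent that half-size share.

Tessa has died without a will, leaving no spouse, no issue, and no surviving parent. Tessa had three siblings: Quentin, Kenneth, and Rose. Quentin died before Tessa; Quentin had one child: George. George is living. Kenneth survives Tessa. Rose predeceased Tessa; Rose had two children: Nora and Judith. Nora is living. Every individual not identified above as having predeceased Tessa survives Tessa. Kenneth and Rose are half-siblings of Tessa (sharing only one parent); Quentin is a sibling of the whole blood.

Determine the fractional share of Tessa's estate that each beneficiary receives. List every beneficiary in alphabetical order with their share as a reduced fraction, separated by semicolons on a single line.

No spouse, descendants, or parent survives, so the estate passes to Tessa's siblings per stirpes.
Half-blood siblings count for one-half the weight of whole-blood siblings at the initial division.
Dividing 1 in proportion to weights (total weight 2): Quentin (weight 1) → 1/2; Kenneth (weight 1/2) → 1/4; Rose (weight 1/2) → 1/4.
Quentin predeceased; the 1/2 allotted to Quentin's branch passes to Quentin's issue by representation.
George is the sole taker at this level and receives the full 1/2.
Kenneth is living and takes 1/4.
Rose predeceased; the 1/4 allotted to Rose's branch passes to Rose's issue by representation.
The 1/4 is divided into 2 equal shares of 1/8 among Nora, Judith.
Nora is living and takes 1/8.
Judith is living and takes 1/8.

George 1/2; Judith 1/8; Kenneth 1/4; Nora 1/8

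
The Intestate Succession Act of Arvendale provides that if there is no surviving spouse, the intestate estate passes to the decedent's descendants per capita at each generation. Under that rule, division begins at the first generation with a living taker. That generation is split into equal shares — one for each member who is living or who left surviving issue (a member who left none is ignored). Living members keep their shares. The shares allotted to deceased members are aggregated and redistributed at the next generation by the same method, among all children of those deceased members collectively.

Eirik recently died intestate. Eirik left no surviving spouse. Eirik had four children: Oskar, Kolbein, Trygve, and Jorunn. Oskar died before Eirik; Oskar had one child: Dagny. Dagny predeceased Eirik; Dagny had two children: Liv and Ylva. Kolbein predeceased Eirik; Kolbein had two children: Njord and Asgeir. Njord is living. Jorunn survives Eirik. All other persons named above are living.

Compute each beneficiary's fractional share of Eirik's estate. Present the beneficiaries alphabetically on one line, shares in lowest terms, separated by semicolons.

Asgeir 1/6; Jorunn 1/4; Liv 1/12; Njord 1/6; Trygve 1/4; Ylva 1/12

There is no surviving spouse, so the entire estate passes to Eirik's descendants per capita at each generation.
At generation 1 (Oskar, Kolbein, Trygve, Jorunn) there are 4 shares of (1)/4 = 1/4 each.
Living: Trygve and Jorunn — each takes 1/4.
Deceased: Oskar and Kolbein. Their combined 1/2 is pooled and carried to generation 2.
At generation 2 (Dagny, Njord, Asgeir) there are 3 shares of (1/2)/3 = 1/6 each.
Living: Njord and Asgeir — each takes 1/6.
Deceased: Dagny. That 1/6 share is carried to generation 3.
At generation 3 (Liv, Ylva) there are 2 shares of (1/6)/2 = 1/12 each.
Living: Liv and Ylva — each takes 1/12.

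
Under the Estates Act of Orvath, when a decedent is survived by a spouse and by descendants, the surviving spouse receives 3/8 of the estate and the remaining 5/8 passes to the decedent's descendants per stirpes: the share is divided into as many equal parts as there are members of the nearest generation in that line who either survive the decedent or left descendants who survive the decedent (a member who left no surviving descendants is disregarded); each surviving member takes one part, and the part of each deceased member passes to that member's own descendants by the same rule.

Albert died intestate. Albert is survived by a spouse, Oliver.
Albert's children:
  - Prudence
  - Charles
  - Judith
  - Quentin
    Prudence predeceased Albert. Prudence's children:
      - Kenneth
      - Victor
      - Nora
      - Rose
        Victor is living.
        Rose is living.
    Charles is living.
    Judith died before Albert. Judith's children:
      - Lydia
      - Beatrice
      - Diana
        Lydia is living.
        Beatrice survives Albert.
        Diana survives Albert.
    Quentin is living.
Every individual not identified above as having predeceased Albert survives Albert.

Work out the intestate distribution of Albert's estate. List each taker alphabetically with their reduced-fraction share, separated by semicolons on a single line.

Oliver, as surviving spouse, takes 3/8.
The remaining 5/8 passes to Albert's descendants per stirpes.
The 5/8 is divided into 4 equal shares of 5/32 among Prudence, Charles, Judith, Quentin.
Prudence predeceased; the 5/32 allotted to Prudence's branch passes to Prudence's issue by representation.
The 5/32 is divided into 4 equal shares of 5/128 among Kenneth, Victor, Nora, Rose.
Kenneth is living and takes 5/128.
Victor is living and takes 5/128.
Nora is living and takes 5/128.
Rose is living and takes 5/128.
Charles is living and takes 5/32.
Judith predeceased; the 5/32 allotted to Judith's branch passes to Judith's issue by representation.
The 5/32 is divided into 3 equal shares of 5/96 among Lydia, Beatrice, Diana.
Lydia is living and takes 5/96.
Beatrice is living and takes 5/96.
Diana is living and takes 5/96.
Quentin is living and takes 5/32.

Beatrice 5/96; Charles 5/32; Diana 5/96; Kenneth 5/128; Lydia 5/96; Nora 5/128; Oliver 3/8; Quentin 5/32; Rose 5/128; Victor 5/128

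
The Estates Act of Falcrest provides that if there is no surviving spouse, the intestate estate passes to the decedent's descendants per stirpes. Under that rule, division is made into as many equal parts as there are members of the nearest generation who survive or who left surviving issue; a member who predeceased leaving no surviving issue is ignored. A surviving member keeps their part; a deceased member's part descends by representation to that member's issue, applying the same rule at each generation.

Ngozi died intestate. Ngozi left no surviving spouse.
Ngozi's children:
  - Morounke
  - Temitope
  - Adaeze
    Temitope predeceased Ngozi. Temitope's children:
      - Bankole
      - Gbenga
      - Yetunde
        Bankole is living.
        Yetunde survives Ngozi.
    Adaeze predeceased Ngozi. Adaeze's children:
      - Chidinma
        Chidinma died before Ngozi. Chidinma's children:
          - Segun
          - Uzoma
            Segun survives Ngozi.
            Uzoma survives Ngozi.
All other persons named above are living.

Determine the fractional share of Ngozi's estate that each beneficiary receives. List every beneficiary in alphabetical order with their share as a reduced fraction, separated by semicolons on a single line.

Bankole 1/9; Gbenga 1/9; Morounke 1/3; Segun 1/6; Uzoma 1/6; Yetunde 1/9

There is no surviving spouse, so the entire estate passes to Ngozi's descendants per stirpes.
The estate is divided into 3 equal shares of 1/3 among Morounke, Temitope, Adaeze.
Morounke is living and takes 1/3.
Temitope predeceased; the 1/3 allotted to Temitope's branch passes to Temitope's issue by representation.
The 1/3 is divided into 3 equal shares of 1/9 among Bankole, Gbenga, Yetunde.
Bankole is living and takes 1/9.
Gbenga is living and takes 1/9.
Yetunde is living and takes 1/9.
Adaeze predeceased; the 1/3 allotted to Adaeze's branch passes to Adaeze's issue by representation.
Chidinma's line is the sole branch at this level, so the full 1/3 passes to Chidinma's issue by representation.
The 1/3 is divided into 2 equal shares of 1/6 among Segun, Uzoma.
Segun is living and takes 1/6.
Uzoma is living and takes 1/6.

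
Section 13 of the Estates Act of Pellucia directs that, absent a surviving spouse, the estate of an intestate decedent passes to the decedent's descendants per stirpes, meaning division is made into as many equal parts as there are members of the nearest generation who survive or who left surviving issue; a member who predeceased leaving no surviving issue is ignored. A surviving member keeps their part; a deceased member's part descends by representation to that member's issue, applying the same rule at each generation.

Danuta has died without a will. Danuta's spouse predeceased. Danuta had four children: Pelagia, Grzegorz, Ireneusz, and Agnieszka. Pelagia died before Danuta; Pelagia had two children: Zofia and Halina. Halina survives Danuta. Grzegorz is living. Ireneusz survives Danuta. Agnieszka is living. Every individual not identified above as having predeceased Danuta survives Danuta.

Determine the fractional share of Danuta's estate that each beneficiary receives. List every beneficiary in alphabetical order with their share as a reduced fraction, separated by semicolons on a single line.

Agnieszka 1/4; Grzegorz 1/4; Halina 1/8; Ireneusz 1/4; Zofia 1/8

There is no surviving spouse, so the entire estate passes to Danuta's descendants per stirpes.
The estate is divided into 4 equal shares of 1/4 among Pelagia, Grzegorz, Ireneusz, Agnieszka.
Pelagia predeceased; the 1/4 allotted to Pelagia's branch passes to Pelagia's issue by representation.
The 1/4 is divided into 2 equal shares of 1/8 among Zofia, Halina.
Zofia is living and takes 1/8.
Halina is living and takes 1/8.
Grzegorz is living and takes 1/4.
Ireneusz is living and takes 1/4.
Agnieszka is living and takes 1/4.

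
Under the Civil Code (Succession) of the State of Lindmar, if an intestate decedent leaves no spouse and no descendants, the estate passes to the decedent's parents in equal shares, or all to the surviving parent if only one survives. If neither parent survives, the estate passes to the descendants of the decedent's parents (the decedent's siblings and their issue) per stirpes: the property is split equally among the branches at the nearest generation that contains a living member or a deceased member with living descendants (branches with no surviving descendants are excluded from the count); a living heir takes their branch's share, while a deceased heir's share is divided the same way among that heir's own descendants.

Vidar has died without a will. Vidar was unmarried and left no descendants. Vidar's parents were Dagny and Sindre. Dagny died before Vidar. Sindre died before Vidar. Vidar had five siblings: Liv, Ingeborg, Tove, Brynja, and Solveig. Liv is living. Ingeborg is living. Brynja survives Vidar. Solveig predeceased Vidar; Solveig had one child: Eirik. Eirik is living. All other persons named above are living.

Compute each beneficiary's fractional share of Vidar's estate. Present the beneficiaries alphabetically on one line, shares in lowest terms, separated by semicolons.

Neither parent survives and there are no descendants, so the estate passes to Vidar's siblings and their issue per stirpes.
The estate is divided into 5 equal shares of 1/5 among Liv, Ingeborg, Tove, Brynja, Solveig.
Liv is living and takes 1/5.
Ingeborg is living and takes 1/5.
Tove is living and takes 1/5.
Brynja is living and takes 1/5.
Solveig predeceased; the 1/5 allotted to Solveig's branch passes to Solveig's issue by representation.
Eirik is the sole taker at this level and receives the full 1/5.

Brynja 1/5; Eirik 1/5; Ingeborg 1/5; Liv 1/5; Tove 1/5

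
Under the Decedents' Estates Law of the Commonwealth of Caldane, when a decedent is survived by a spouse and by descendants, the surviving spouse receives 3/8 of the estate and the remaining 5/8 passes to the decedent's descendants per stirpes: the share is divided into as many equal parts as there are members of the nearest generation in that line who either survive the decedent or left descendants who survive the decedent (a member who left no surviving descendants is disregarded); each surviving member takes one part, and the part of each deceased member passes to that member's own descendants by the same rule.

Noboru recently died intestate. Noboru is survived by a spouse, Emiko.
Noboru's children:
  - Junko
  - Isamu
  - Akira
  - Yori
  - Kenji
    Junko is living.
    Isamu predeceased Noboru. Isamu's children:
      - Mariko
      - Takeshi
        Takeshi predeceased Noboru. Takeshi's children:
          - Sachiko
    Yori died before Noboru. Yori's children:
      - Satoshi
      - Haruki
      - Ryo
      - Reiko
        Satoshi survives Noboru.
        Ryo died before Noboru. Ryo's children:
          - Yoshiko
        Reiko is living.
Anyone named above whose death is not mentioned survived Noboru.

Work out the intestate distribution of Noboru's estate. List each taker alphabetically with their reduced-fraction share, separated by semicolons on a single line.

Akira 1/8; Emiko 3/8; Haruki 1/32; Junko 1/8; Kenji 1/8; Mariko 1/16; Reiko 1/32; Sachiko 1/16; Satoshi 1/32; Yoshiko 1/32

Emiko, as surviving spouse, takes 3/8.
The remaining 5/8 passes to Noboru's descendants per stirpes.
The 5/8 is divided into 5 equal shares of 1/8 among Junko, Isamu, Akira, Yori, Kenji.
Junko is living and takes 1/8.
Isamu predeceased; the 1/8 allotted to Isamu's branch passes to Isamu's issue by representation.
The 1/8 is divided into 2 equal shares of 1/16 among Mariko, Takeshi.
Mariko is living and takes 1/16.
Takeshi predeceased; the 1/16 allotted to Takeshi's branch passes to Takeshi's issue by representation.
Sachiko is the sole taker at this level and receives the full 1/16.
Akira is living and takes 1/8.
Yori predeceased; the 1/8 allotted to Yori's branch passes to Yori's issue by representation.
The 1/8 is divided into 4 equal shares of 1/32 among Satoshi, Haruki, Ryo, Reiko.
Satoshi is living and takes 1/32.
Haruki is living and takes 1/32.
Ryo predeceased; the 1/32 allotted to Ryo's branch passes to Ryo's issue by representation.
Yoshiko is the sole taker at this level and receives the full 1/32.
Reiko is living and takes 1/32.
Kenji is living and takes 1/8.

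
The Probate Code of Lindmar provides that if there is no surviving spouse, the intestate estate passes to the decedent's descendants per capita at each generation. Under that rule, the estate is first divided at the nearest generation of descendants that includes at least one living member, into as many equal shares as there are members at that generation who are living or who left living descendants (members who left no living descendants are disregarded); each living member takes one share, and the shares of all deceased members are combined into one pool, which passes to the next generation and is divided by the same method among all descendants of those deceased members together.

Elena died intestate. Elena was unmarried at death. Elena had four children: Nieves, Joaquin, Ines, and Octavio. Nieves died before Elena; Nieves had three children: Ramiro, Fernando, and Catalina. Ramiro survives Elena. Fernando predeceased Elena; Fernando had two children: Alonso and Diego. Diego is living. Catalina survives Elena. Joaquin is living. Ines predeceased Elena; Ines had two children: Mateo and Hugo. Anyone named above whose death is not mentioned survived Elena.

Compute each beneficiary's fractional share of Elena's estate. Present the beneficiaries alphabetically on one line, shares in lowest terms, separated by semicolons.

Alonso 1/20; Catalina 1/10; Diego 1/20; Hugo 1/10; Joaquin 1/4; Mateo 1/10; Octavio 1/4; Ramiro 1/10

There is no surviving spouse, so the entire estate passes to Elena's descendants per capita at each generation.
At generation 1 (Nieves, Joaquin, Ines, Octavio) there are 4 shares of (1)/4 = 1/4 each.
Living: Joaquin and Octavio — each takes 1/4.
Deceased: Nieves and Ines. Their combined 1/2 is pooled and carried to generation 2.
At generation 2 (Ramiro, Fernando, Catalina, Mateo, Hugo) there are 5 shares of (1/2)/5 = 1/10 each.
Living: Ramiro, Catalina, Mateo, and Hugo — each takes 1/10.
Deceased: Fernando. That 1/10 share is carried to generation 3.
At generation 3 (Alonso, Diego) there are 2 shares of (1/10)/2 = 1/20 each.
Living: Alonso and Diego — each takes 1/20.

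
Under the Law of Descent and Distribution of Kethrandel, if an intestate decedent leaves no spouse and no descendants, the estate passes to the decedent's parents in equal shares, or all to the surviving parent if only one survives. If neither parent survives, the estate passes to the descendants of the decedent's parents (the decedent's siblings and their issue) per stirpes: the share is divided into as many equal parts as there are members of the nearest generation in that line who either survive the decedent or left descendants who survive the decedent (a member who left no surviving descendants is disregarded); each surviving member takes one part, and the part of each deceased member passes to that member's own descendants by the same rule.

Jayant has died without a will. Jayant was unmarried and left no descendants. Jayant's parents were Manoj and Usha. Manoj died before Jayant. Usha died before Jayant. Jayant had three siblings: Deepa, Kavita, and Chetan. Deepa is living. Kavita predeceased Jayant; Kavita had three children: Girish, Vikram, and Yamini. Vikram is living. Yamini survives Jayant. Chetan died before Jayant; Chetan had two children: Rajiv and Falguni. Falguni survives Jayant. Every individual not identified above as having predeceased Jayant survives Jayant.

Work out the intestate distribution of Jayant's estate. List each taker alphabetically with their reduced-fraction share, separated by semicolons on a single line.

Deepa 1/3; Falguni 1/6; Girish 1/9; Rajiv 1/6; Vikram 1/9; Yamini 1/9

Neither parent survives and there are no descendants, so the estate passes to Jayant's siblings and their issue per stirpes.
The estate is divided into 3 equal shares of 1/3 among Deepa, Kavita, Chetan.
Deepa is living and takes 1/3.
Kavita predeceased; the 1/3 allotted to Kavita's branch passes to Kavita's issue by representation.
The 1/3 is divided into 3 equal shares of 1/9 among Girish, Vikram, Yamini.
Girish is living and takes 1/9.
Vikram is living and takes 1/9.
Yamini is living and takes 1/9.
Chetan predeceased; the 1/3 allotted to Chetan's branch passes to Chetan's issue by representation.
The 1/3 is divided into 2 equal shares of 1/6 among Rajiv, Falguni.
Rajiv is living and takes 1/6.
Falguni is living and takes 1/6.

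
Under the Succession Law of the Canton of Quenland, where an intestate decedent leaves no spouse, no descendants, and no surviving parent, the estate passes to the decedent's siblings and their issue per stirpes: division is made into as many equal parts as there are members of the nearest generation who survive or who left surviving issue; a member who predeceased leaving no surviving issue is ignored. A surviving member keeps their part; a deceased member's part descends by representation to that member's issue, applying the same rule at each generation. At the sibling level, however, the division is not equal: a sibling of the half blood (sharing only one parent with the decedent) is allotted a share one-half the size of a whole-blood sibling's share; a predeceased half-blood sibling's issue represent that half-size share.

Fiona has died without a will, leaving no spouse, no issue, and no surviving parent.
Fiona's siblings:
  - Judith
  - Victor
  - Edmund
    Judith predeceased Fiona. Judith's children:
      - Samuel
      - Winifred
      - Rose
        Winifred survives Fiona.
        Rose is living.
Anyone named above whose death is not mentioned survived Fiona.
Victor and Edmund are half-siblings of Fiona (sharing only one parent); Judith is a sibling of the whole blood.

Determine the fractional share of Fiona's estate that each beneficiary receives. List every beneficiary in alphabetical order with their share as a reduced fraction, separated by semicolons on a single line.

No spouse, descendants, or parent survives, so the estate passes to Fiona's siblings per stirpes.
Half-blood siblings count for one-half the weight of whole-blood siblings at the initial division.
Dividing 1 in proportion to weights (total weight 2): Judith (weight 1) → 1/2; Victor (weight 1/2) → 1/4; Edmund (weight 1/2) → 1/4.
Judith predeceased; the 1/2 allotted to Judith's branch passes to Judith's issue by representation.
The 1/2 is divided into 3 equal shares of 1/6 among Samuel, Winifred, Rose.
Samuel is living and takes 1/6.
Winifred is living and takes 1/6.
Rose is living and takes 1/6.
Victor is living and takes 1/4.
Edmund is living and takes 1/4.

Edmund 1/4; Rose 1/6; Samuel 1/6; Victor 1/4; Winifred 1/6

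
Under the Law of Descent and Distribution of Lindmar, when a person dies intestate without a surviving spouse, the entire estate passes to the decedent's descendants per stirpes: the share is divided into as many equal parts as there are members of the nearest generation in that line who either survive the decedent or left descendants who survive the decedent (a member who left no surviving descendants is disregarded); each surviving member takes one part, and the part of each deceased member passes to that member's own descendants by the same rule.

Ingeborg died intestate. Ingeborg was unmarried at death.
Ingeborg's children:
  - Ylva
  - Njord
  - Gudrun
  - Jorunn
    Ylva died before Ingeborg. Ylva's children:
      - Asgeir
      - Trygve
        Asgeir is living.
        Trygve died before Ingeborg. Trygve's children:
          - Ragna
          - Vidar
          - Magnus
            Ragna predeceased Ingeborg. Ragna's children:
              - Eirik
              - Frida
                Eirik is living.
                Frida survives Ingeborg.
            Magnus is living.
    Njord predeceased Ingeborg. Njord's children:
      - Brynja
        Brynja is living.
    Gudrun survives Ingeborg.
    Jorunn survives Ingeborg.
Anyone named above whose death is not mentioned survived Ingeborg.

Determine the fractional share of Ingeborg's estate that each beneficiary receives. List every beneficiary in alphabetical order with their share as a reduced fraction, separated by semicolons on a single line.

Asgeir 1/8; Brynja 1/4; Eirik 1/48; Frida 1/48; Gudrun 1/4; Jorunn 1/4; Magnus 1/24; Vidar 1/24

There is no surviving spouse, so the entire estate passes to Ingeborg's descendants per stirpes.
The estate is divided into 4 equal shares of 1/4 among Ylva, Njord, Gudrun, Jorunn.
Ylva predeceased; the 1/4 allotted to Ylva's branch passes to Ylva's issue by representation.
The 1/4 is divided into 2 equal shares of 1/8 among Asgeir, Trygve.
Asgeir is living and takes 1/8.
Trygve predeceased; the 1/8 allotted to Trygve's branch passes to Trygve's issue by representation.
The 1/8 is divided into 3 equal shares of 1/24 among Ragna, Vidar, Magnus.
Ragna predeceased; the 1/24 allotted to Ragna's branch passes to Ragna's issue by representation.
The 1/24 is divided into 2 equal shares of 1/48 among Eirik, Frida.
Eirik is living and takes 1/48.
Frida is living and takes 1/48.
Vidar is living and takes 1/24.
Magnus is living and takes 1/24.
Njord predeceased; the 1/4 allotted to Njord's branch passes to Njord's issue by representation.
Brynja is the sole taker at this level and receives the full 1/4.
Gudrun is living and takes 1/4.
Jorunn is living and takes 1/4.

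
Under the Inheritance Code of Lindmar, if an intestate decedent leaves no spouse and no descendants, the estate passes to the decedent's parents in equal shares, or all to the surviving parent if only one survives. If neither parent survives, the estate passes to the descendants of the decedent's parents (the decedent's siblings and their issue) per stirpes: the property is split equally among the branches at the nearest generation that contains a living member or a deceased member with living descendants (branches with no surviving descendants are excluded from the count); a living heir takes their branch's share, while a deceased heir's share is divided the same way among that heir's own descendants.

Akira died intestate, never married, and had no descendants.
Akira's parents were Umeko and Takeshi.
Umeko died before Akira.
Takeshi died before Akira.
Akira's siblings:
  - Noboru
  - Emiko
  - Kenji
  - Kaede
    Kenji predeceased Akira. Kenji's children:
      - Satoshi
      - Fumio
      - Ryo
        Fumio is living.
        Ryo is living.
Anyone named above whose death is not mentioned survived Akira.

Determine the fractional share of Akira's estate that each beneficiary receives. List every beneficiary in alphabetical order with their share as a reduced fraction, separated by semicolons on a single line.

Neither parent survives and there are no descendants, so the estate passes to Akira's siblings and their issue per stirpes.
The estate is divided into 4 equal shares of 1/4 among Noboru, Emiko, Kenji, Kaede.
Noboru is living and takes 1/4.
Emiko is living and takes 1/4.
Kenji predeceased; the 1/4 allotted to Kenji's branch passes to Kenji's issue by representation.
The 1/4 is divided into 3 equal shares of 1/12 among Satoshi, Fumio, Ryo.
Satoshi is living and takes 1/12.
Fumio is living and takes 1/12.
Ryo is living and takes 1/12.
Kaede is living and takes 1/4.

Emiko 1/4; Fumio 1/12; Kaede 1/4; Noboru 1/4; Ryo 1/12; Satoshi 1/12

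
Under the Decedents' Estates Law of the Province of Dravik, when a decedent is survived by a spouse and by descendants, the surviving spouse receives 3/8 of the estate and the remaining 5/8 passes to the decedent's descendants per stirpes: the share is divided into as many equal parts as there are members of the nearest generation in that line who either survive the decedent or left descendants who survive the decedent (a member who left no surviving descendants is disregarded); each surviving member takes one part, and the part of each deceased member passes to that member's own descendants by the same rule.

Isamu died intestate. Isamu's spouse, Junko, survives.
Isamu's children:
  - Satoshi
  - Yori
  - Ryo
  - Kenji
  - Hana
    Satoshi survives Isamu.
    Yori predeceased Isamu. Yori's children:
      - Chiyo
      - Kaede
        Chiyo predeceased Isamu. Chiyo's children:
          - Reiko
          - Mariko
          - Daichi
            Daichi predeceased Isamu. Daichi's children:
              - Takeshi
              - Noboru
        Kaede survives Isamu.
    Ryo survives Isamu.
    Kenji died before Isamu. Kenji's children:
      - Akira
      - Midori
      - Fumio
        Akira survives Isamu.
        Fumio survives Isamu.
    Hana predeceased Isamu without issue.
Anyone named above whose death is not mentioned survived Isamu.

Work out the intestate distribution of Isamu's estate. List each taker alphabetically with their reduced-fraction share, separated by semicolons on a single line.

Akira 5/96; Fumio 5/96; Junko 3/8; Kaede 5/64; Mariko 5/192; Midori 5/96; Noboru 5/384; Reiko 5/192; Ryo 5/32; Satoshi 5/32; Takeshi 5/384

Junko, as surviving spouse, takes 3/8.
The remaining 5/8 passes to Isamu's descendants per stirpes.
Hana left no surviving issue, so that branch lapses and is disregarded.
The 5/8 is divided into 4 equal shares of 5/32 among Satoshi, Yori, Ryo, Kenji.
Satoshi is living and takes 5/32.
Yori predeceased; the 5/32 allotted to Yori's branch passes to Yori's issue by representation.
The 5/32 is divided into 2 equal shares of 5/64 among Chiyo, Kaede.
Chiyo predeceased; the 5/64 allotted to Chiyo's branch passes to Chiyo's issue by representation.
The 5/64 is divided into 3 equal shares of 5/192 among Reiko, Mariko, Daichi.
Reiko is living and takes 5/192.
Mariko is living and takes 5/192.
Daichi predeceased; the 5/192 allotted to Daichi's branch passes to Daichi's issue by representation.
The 5/192 is divided into 2 equal shares of 5/384 among Takeshi, Noboru.
Takeshi is living and takes 5/384.
Noboru is living and takes 5/384.
Kaede is living and takes 5/64.
Ryo is living and takes 5/32.
Kenji predeceased; the 5/32 allotted to Kenji's branch passes to Kenji's issue by representation.
The 5/32 is divided into 3 equal shares of 5/96 among Akira, Midori, Fumio.
Akira is living and takes 5/96.
Midori is living and takes 5/96.
Fumio is living and takes 5/96.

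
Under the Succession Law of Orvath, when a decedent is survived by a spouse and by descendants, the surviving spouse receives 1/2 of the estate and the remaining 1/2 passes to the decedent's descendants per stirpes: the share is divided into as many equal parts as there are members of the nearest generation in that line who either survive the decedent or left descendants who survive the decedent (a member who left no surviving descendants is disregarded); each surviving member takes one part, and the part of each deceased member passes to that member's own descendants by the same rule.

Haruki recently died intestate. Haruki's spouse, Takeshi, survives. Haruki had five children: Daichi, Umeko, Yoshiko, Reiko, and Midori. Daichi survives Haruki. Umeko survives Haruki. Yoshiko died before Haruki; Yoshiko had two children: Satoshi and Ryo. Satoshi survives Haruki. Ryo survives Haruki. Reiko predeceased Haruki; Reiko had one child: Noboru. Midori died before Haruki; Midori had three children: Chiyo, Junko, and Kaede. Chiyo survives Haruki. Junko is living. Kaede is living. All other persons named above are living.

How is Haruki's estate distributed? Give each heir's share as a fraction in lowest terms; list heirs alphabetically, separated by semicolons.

Takeshi, as surviving spouse, takes 1/2.
The remaining 1/2 passes to Haruki's descendants per stirpes.
The 1/2 is divided into 5 equal shares of 1/10 among Daichi, Umeko, Yoshiko, Reiko, Midori.
Daichi is living and takes 1/10.
Umeko is living and takes 1/10.
Yoshiko predeceased; the 1/10 allotted to Yoshiko's branch passes to Yoshiko's issue by representation.
The 1/10 is divided into 2 equal shares of 1/20 among Satoshi, Ryo.
Satoshi is living and takes 1/20.
Ryo is living and takes 1/20.
Reiko predeceased; the 1/10 allotted to Reiko's branch passes to Reiko's issue by representation.
Noboru is the sole taker at this level and receives the full 1/10.
Midori predeceased; the 1/10 allotted to Midori's branch passes to Midori's issue by representation.
The 1/10 is divided into 3 equal shares of 1/30 among Chiyo, Junko, Kaede.
Chiyo is living and takes 1/30.
Junko is living and takes 1/30.
Kaede is living and takes 1/30.

Chiyo 1/30; Daichi 1/10; Junko 1/30; Kaede 1/30; Noboru 1/10; Ryo 1/20; Satoshi 1/20; Takeshi 1/2; Umeko 1/10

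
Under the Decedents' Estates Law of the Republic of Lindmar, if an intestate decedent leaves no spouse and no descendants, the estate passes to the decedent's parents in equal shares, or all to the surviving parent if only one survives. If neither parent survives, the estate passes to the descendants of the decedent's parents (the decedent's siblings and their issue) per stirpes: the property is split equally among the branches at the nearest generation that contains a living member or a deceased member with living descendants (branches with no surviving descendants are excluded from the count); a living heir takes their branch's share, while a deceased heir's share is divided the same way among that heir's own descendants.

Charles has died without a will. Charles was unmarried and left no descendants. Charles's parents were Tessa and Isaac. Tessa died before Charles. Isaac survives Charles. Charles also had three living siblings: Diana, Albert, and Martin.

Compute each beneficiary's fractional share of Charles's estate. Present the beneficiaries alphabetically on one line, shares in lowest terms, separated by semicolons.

Only one parent, Isaac, survives, so Isaac takes the entire estate. The siblings take nothing because a surviving parent has priority.

Isaac 1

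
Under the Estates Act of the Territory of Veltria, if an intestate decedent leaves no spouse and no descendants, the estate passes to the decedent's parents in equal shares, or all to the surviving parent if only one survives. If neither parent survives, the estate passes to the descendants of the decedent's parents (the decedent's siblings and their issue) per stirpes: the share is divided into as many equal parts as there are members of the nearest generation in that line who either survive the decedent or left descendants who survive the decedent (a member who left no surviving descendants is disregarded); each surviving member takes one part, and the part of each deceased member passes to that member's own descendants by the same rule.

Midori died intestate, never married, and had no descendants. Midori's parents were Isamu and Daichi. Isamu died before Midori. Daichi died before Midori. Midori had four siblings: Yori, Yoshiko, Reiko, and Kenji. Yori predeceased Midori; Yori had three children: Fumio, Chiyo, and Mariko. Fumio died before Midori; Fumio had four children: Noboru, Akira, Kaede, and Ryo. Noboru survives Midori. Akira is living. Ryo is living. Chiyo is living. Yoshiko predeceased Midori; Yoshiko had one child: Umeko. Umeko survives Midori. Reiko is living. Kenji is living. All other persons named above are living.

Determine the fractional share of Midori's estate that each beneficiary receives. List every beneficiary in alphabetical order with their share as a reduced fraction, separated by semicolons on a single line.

Akira 1/48; Chiyo 1/12; Kaede 1/48; Kenji 1/4; Mariko 1/12; Noboru 1/48; Reiko 1/4; Ryo 1/48; Umeko 1/4

Neither parent survives and there are no descendants, so the estate passes to Midori's siblings and their issue per stirpes.
The estate is divided into 4 equal shares of 1/4 among Yori, Yoshiko, Reiko, Kenji.
Yori predeceased; the 1/4 allotted to Yori's branch passes to Yori's issue by representation.
The 1/4 is divided into 3 equal shares of 1/12 among Fumio, Chiyo, Mariko.
Fumio predeceased; the 1/12 allotted to Fumio's branch passes to Fumio's issue by representation.
The 1/12 is divided into 4 equal shares of 1/48 among Noboru, Akira, Kaede, Ryo.
Noboru is living and takes 1/48.
Akira is living and takes 1/48.
Kaede is living and takes 1/48.
Ryo is living and takes 1/48.
Chiyo is living and takes 1/12.
Mariko is living and takes 1/12.
Yoshiko predeceased; the 1/4 allotted to Yoshiko's branch passes to Yoshiko's issue by representation.
Umeko is the sole taker at this level and receives the full 1/4.
Reiko is living and takes 1/4.
Kenji is living and takes 1/4.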